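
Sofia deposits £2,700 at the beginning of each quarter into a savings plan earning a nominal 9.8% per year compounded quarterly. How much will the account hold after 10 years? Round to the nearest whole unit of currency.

£184,391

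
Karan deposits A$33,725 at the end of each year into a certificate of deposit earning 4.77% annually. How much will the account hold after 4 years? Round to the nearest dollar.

FV = 33725 × [(1+0.0477)^4 − 1] / 0.0477 = 33725 × 4.295410 = 144,862.6918

A$144,863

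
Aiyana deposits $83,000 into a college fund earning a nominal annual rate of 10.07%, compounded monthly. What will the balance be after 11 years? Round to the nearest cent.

$250,114.48

With 12 periods per year: i = 0.00839167, n = 132.
83,000 × (1+0.00839167)^132 = 83,000 × 3.013427 = 250,114.4773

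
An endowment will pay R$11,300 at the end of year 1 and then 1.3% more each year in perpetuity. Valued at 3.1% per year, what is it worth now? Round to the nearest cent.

PV = D₁/(r − g) = 11300/(0.031 − 0.013) = 627,777.7778

R$627,777.78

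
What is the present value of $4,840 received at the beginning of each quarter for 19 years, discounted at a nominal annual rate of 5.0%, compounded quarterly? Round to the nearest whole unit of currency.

With 4 periods per year: i = 0.0125, n = 76.
PV = PMT · [1 − (1+i)^(−n)] / i × (1+i) = 4840 · 49.488970 = 239,526.6161
Payments are at the start of each period, so multiply by (1+i).

$239,527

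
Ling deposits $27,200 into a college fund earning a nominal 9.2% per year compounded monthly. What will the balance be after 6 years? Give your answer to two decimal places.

$47,139.52

Periodic rate i = 0.092/12 = 0.00766667; n = 6 × 12 = 72 periods.
27,200 × (1+0.00766667)^72 = 27,200 × 1.733071 = 47,139.5205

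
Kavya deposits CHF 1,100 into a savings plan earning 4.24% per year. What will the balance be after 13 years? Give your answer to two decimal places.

CHF 1,887.30

FV = PV·(1+i)^n = 1,100 × 1.715723 = 1,887.2956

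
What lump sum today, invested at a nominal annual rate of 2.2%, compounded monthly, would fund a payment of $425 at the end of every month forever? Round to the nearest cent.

Periodic rate i = 0.022/12 = 0.00183333.
PV = PMT / i = 425 / 0.00183333 = 231,818.1818

$231,818.18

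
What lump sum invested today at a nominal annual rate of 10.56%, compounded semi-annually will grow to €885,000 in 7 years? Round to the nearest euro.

€430,627

Periodic rate i = 0.1056/2 = 0.0528; n = 7 × 2 = 14 periods.
PV = FV·(1+i)^(−n) = 885,000 × 0.486584 = 430,626.7488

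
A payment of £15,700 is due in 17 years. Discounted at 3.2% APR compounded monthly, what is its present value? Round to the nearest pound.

i = 0.032/12 = 0.00266667 per month; n = 17·12 = 204.
Discount factor = (1+0.00266667)^(−204) = 0.580842; PV = 15,700 × 0.580842 = 9,119.2244

£9,119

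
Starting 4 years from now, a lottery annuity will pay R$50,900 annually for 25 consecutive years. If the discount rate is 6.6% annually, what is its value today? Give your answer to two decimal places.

R$507,835.50

Value one period before first payment (t=3): 50900 × [1 − (1+0.066)^(−25)] / 0.066 = 50900 × 12.085841 = 615,169.3230
PV₀ = 615,169.3230 / (1+0.066)^3 = 615,169.3230 / 1.211355 = 507,835.4992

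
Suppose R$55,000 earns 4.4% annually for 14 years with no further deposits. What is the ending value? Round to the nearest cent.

FV = PV·(1+i)^n = 55,000 × 1.827288 = 100,500.8352

R$100,500.84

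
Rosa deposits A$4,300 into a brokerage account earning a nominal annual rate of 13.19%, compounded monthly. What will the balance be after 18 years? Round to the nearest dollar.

Periodic rate i = 0.1319/12 = 0.0109917; n = 18 × 12 = 216 periods.
4,300 × (1+0.0109917)^216 = 4,300 × 10.604163 = 45,597.8993

A$45,598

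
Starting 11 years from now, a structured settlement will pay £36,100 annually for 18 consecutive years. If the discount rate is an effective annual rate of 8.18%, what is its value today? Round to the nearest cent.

PV at t=10 (ordinary 18-year annuity): 36100 × a(18|0.0818) = 36100 × 9.256001 = 334,141.6365
Discount back 10 years: 334,141.6365 × (1+0.0818)^(−10) = 334,141.6365 × 0.455544 = 152,216.1819

£152,216.18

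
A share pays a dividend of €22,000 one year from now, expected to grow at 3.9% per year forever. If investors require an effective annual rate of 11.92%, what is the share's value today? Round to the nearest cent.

€274,314.21

PV = PMT / (i − g) = 22000 / (0.1192 − 0.039) = 22000 / 0.080200 = 274,314.2145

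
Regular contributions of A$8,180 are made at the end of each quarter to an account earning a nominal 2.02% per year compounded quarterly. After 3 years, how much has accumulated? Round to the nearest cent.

i = 0.0202/4 = 0.00505 per quarter; n = 3·4 = 12.
FV = 8180 × [(1+0.00505)^12 − 1] / 0.00505 = 8180 × 12.338975 = 100,932.8140

A$100,932.81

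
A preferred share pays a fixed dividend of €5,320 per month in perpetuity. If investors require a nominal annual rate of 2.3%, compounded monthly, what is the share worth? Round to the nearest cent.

Periodic rate i = 0.023/12 = 0.00191667.
PV = C/r = 5320/0.00191667 = 2,775,652.1739

€2,775,652.17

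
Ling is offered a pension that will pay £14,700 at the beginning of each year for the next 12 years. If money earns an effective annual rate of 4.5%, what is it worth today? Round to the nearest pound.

Annuity factor a(12|0.045) × (1+i) = 9.528917; PV = 14700 × 9.528917 = 140,075.0787
Payments are at the start of each period, so multiply by (1+i).

£140,075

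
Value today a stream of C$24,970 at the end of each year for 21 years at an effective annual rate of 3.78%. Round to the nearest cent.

C$357,514.24

PV = PMT · [1 − (1+i)^(−n)] / i = 24970 · 14.317751 = 357,514.2437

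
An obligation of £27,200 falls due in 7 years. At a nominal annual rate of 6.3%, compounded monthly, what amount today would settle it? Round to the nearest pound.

£17,520

i = 0.063/12 = 0.00525 per month; n = 7·12 = 84.
PV = 27,200 / (1 + 0.00525)^84 = 27,200 / 1.552469 = 17,520.4814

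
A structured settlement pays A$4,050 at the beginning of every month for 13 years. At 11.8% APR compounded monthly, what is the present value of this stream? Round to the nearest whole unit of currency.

A$325,539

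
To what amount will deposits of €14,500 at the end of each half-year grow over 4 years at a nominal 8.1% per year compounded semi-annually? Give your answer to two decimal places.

€133,844.54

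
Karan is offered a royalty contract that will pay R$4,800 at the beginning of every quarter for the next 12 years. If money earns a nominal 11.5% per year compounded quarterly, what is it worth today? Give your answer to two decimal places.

Periodic rate i = 0.115/4 = 0.02875; n = 12 × 4 = 48 periods.
PV = 4800 × [1 − (1+0.02875)^(−48)] / 0.02875 × (1+i) = 4800 × 26.603526 = 127,696.9246
(annuity-due: payments at period start, so ×(1+i).)

R$127,696.92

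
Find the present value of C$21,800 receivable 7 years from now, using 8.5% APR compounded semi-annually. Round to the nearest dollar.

With 2 periods per year: i = 0.0425, n = 14.
PV = FV·(1+i)^(−n) = 21,800 × 0.558387 = 12,172.8313

C$12,173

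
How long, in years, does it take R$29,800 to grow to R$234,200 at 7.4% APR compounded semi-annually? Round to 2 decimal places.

Periodic rate i = 0.074/2 = 0.037.
n = ln(234200/29800) / ln(1+0.037) = ln(7.85906) / 0.036332 = 56.7453 half-years
= 56.7453/2 years

28.37 years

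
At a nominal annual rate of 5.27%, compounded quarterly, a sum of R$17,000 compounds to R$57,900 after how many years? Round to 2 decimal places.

23.41 years

Periodic rate i = 0.0527/4 = 0.013175.
(1+i)^n = 57900/17000 = 3.40588, so n = ln 3.40588 / ln 1.01317 = 93.6288 quarters
= 93.6288/4 years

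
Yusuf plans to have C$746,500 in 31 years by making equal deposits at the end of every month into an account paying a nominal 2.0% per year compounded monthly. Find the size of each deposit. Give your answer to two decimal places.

i = 0.02/12 = 0.00166667 per month; n = 31·12 = 372.
FV-annuity factor = 514.781345; PMT = 746500 / 514.781345 = 1,450.1302

C$1,450.13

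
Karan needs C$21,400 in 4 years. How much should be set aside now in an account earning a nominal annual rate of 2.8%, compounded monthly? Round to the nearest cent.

i = 0.028/12 = 0.00233333 per month; n = 4·12 = 48.
Discount factor = (1+0.00233333)^(−48) = 0.894161; PV = 21,400 × 0.894161 = 19,135.0434

C$19,135.04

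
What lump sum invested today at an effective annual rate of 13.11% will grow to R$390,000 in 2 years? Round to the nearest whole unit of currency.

R$304,833

Discount factor = (1+0.1311)^(−2) = 0.781624; PV = 390,000 × 0.781624 = 304,833.4366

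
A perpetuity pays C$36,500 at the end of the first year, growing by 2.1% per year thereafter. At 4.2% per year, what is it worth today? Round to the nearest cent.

C$1,738,095.24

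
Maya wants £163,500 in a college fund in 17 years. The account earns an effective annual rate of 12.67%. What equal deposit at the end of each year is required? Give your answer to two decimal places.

£3,139.31

PMT = 163500 / ( [(1+0.1267)^17 − 1] / 0.1267 ) = 163500 / 52.081530 = 3,139.3087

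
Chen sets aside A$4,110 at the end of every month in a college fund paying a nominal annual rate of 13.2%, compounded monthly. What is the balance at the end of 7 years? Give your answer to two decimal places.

A$562,946.50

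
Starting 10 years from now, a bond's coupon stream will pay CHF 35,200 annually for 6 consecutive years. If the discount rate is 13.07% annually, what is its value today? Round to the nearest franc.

CHF 46,490

PV at t=9 (ordinary 6-year annuity): 35200 × a(6|0.1307) = 35200 × 3.989769 = 140,439.8835
Discount back 9 years: 140,439.8835 × (1+0.1307)^(−9) = 140,439.8835 × 0.331035 = 46,490.4694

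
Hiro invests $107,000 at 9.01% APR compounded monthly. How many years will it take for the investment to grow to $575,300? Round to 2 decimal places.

18.74 years

Periodic rate i = 0.0901/12 = 0.00750833.
(1+i)^n = 575300/107000 = 5.37664, so n = ln 5.37664 / ln 1.00751 = 224.8661 months
= 224.8661/12 years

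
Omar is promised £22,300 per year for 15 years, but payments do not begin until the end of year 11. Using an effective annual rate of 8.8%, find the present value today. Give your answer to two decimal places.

£78,258.75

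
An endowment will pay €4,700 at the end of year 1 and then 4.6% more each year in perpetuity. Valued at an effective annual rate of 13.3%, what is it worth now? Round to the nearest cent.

PV = PMT / (i − g) = 4700 / (0.133 − 0.046) = 4700 / 0.087000 = 54,022.9885

€54,022.99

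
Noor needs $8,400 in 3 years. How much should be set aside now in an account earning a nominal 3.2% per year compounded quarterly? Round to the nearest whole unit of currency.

Periodic rate i = 0.032/4 = 0.008; n = 3 × 4 = 12 periods.
PV = 8,400 / (1 + 0.008)^12 = 8,400 / 1.100339 = 7,634.0131

$7,634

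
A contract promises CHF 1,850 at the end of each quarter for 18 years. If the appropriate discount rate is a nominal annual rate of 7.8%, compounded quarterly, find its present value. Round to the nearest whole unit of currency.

Periodic rate i = 0.078/4 = 0.0195; n = 18 × 4 = 72 periods.
PV = 1850 × [1 − (1+0.0195)^(−72)] / 0.0195 = 1850 × 38.515170 = 71,253.0645

CHF 71,253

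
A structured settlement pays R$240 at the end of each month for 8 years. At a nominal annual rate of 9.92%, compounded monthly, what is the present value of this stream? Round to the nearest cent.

R$15,860.57

Periodic rate i = 0.0992/12 = 0.00826667; n = 8 × 12 = 96 periods.
Annuity factor a(96|0.00826667) = 66.085702; PV = 240 × 66.085702 = 15,860.5684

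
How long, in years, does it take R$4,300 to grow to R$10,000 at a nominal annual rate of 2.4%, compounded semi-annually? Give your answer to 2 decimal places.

Periodic rate i = 0.024/2 = 0.012.
n = ln(10000/4300) / ln(1+0.012) = ln(2.32558) / 0.011929 = 70.7520 half-years
= 70.7520/2 years

35.38 years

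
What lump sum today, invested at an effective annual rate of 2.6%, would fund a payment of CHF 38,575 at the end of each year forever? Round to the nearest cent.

CHF 1,483,653.85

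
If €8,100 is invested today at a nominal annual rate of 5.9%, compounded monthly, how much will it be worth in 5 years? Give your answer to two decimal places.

€10,871.46

With 12 periods per year: i = 0.00491667, n = 60.
8,100 × (1+0.00491667)^60 = 8,100 × 1.342156 = 10,871.4623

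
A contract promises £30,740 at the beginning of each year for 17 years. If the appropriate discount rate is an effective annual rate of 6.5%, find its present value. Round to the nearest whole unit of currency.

£331,001

Annuity factor a(17|0.065) × (1+i) = 10.767764; PV = 30740 × 10.767764 = 331,001.0710
Payments are at the start of each period, so multiply by (1+i).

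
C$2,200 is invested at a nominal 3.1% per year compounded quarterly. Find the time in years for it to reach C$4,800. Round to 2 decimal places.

25.26 years

Periodic rate i = 0.031/4 = 0.00775.
(1+i)^n = 4800/2200 = 2.18182, so n = ln 2.18182 / ln 1.00775 = 101.0552 quarters
= 101.0552/4 years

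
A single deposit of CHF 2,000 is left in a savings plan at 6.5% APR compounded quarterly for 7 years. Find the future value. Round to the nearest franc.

Periodic rate i = 0.065/4 = 0.01625; n = 7 × 4 = 28 periods.
FV = 2,000 × (1 + 0.01625)^28 = 3,140.8387

CHF 3,141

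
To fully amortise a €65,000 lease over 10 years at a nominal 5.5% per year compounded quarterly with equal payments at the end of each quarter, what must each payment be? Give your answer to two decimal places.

€2,123.51

With 4 periods per year: i = 0.01375, n = 40.
PMT = 65000 / ( [1 − (1+0.01375)^(−40)] / 0.01375 ) = 65000 / 30.609770 = 2,123.5050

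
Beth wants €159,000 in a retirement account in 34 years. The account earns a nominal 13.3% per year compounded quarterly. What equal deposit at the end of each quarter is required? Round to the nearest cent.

€62.57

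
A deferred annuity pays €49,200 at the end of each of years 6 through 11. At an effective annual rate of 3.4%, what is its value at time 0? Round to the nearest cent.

€222,535.62

PV at t=5 (ordinary 6-year annuity): 49200 × a(6|0.034) = 49200 × 5.346101 = 263,028.1505
PV₀ = 263,028.1505 / (1+0.034)^5 = 263,028.1505 / 1.181960 = 222,535.6208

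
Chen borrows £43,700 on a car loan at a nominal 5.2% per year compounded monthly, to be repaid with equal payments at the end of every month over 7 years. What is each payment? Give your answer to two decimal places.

£621.77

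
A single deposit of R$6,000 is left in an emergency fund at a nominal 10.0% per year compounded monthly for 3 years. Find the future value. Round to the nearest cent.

Periodic rate i = 0.1/12 = 0.00833333; n = 3 × 12 = 36 periods.
FV = PV·(1+i)^n = 6,000 × 1.348182 = 8,089.0911

R$8,089.09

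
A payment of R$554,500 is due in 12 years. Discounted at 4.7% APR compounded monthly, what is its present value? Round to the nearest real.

R$315,819

With 12 periods per year: i = 0.00391667, n = 144.
Discount factor = (1+0.00391667)^(−144) = 0.569556; PV = 554,500 × 0.569556 = 315,818.7368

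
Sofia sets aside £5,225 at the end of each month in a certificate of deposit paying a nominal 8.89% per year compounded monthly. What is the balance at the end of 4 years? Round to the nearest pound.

£299,865

Periodic rate i = 0.0889/12 = 0.00740833; n = 4 × 12 = 48 periods.
FV = PMT · [(1+i)^n − 1] / i = 5225 · 57.390423 = 299,864.9590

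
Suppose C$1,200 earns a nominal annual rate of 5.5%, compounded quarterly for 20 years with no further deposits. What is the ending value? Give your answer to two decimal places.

C$3,578.08

i = 0.055/4 = 0.01375 per quarter; n = 20·4 = 80.
1,200 × (1+0.01375)^80 = 1,200 × 2.981737 = 3,578.0848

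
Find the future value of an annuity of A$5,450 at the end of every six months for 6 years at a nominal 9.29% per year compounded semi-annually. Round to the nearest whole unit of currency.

A$84,987

With 2 periods per year: i = 0.04645, n = 12.
FV = PMT · [(1+i)^n − 1] / i = 5450 · 15.593877 = 84,986.6281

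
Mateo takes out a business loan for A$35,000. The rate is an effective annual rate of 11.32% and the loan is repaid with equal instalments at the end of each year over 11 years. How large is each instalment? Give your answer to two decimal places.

A$5,720.42

Annuity-PV factor = 6.118431; PMT = 35000 / 6.118431 = 5,720.4207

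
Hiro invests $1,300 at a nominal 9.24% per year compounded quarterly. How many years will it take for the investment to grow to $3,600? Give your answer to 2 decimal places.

11.15 years

Periodic rate i = 0.0924/4 = 0.0231.
n = ln(3600/1300) / ln(1+0.0231) = ln(2.76923) / 0.022837 = 44.6013 quarters
= 44.6013/4 years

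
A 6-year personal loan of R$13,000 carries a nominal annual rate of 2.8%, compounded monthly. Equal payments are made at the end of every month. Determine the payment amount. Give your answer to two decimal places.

With 12 periods per year: i = 0.00233333, n = 72.
PMT = 13000 / ( [1 − (1+0.00233333)^(−72)] / 0.00233333 ) = 13000 / 66.206022 = 196.3568

R$196.36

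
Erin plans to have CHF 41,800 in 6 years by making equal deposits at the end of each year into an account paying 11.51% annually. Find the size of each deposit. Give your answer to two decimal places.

CHF 5,214.96

FV-annuity factor = 8.015406; PMT = 41800 / 8.015406 = 5,214.9572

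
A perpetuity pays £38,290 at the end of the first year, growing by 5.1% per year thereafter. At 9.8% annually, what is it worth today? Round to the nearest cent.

PV = D₁/(r − g) = 38290/(0.098 − 0.051) = 814,680.8511

£814,680.85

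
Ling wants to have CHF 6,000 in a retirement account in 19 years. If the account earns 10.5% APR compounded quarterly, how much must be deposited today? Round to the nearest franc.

With 4 periods per year: i = 0.02625, n = 76.
Discount factor = (1+0.02625)^(−76) = 0.139559; PV = 6,000 × 0.139559 = 837.3564

CHF 837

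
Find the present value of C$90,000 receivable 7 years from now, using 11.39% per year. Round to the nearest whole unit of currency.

C$42,298

PV = FV·(1+i)^(−n) = 90,000 × 0.469977 = 42,297.9269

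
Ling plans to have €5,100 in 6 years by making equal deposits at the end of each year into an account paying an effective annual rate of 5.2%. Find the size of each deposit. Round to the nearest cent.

PMT = 5100 / ( [(1+0.052)^6 − 1] / 0.052 ) = 5100 / 6.836233 = 746.0249

€746.02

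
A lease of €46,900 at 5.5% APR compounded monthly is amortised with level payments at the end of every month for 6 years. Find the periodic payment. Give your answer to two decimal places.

i = 0.055/12 = 0.00458333 per month; n = 6·12 = 72.
PMT = 46900 / ( [1 − (1+0.00458333)^(−72)] / 0.00458333 ) = 46900 / 61.207425 = 766.2469

€766.25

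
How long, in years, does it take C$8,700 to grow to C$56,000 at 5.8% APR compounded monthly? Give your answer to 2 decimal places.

32.18 years

Periodic rate i = 0.058/12 = 0.00483333.
(1+i)^n = 56000/8700 = 6.43678, so n = ln 6.43678 / ln 1.00483 = 386.1776 months
= 386.1776/12 years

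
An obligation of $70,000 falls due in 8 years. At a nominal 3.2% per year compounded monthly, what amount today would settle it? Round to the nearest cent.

With 12 periods per year: i = 0.00266667, n = 96.
PV = FV·(1+i)^(−n) = 70,000 × 0.774406 = 54,208.4050

$54,208.40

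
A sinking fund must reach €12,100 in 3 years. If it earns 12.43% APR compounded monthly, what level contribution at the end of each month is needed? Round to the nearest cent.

With 12 periods per year: i = 0.0103583, n = 36.
PMT = 12100 / ( [(1+0.0103583)^36 − 1] / 0.0103583 ) = 12100 / 43.361887 = 279.0469

€279.05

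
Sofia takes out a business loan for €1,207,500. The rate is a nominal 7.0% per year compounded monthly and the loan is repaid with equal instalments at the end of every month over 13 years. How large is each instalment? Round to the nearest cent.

Periodic rate i = 0.07/12 = 0.00583333; n = 13 × 12 = 156 periods.
PMT = 1.2075e+06 / ( [1 − (1+0.00583333)^(−156)] / 0.00583333 ) = 1.2075e+06 / 102.241738 = 11,810.2452

€11,810.25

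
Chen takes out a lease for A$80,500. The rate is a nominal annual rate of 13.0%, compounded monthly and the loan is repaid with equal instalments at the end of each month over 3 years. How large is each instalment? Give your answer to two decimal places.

A$2,712.36

Periodic rate i = 0.13/12 = 0.0108333; n = 3 × 12 = 36 periods.
PMT = 80500 / ( [1 − (1+0.0108333)^(−36)] / 0.0108333 ) = 80500 / 29.678917 = 2,712.3631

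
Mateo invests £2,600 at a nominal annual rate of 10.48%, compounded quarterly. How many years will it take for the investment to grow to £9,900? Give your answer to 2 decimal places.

Periodic rate i = 0.1048/4 = 0.0262.
(1+i)^n = 9900/2600 = 3.80769, so n = ln 3.80769 / ln 1.0262 = 51.6971 quarters
= 51.6971/4 years

12.92 years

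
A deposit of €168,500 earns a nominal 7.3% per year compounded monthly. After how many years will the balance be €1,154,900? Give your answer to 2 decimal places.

26.45 years

Periodic rate i = 0.073/12 = 0.00608333.
n = ln(1.1549e+06/168500) / ln(1+0.00608333) = ln(6.85401) / 0.006065 = 317.3724 months
= 317.3724/12 years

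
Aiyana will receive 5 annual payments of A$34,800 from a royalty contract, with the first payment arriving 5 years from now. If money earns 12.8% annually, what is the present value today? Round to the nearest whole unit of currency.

Value one period before first payment (t=4): 34800 × [1 − (1+0.128)^(−5)] / 0.128 = 34800 × 3.534463 = 122,999.3139
PV₀ = 122,999.3139 / (1+0.128)^4 = 122,999.3139 / 1.618961 = 75,974.2270

A$75,974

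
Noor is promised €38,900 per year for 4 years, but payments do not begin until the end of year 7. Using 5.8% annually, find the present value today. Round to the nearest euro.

€96,548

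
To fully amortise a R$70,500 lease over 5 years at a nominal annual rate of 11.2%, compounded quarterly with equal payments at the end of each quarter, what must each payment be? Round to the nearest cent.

i = 0.112/4 = 0.028 per quarter; n = 5·4 = 20.
Annuity-PV factor = 15.156342; PMT = 70500 / 15.156342 = 4,651.5182

R$4,651.52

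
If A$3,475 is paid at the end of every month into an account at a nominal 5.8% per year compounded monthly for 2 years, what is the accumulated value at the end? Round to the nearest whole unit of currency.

A$88,204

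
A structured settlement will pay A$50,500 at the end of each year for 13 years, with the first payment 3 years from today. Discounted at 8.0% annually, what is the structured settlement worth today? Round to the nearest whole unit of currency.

PV at t=2 (ordinary 13-year annuity): 50500 × a(13|0.08) = 50500 × 7.903776 = 399,140.6851
PV₀ = 399,140.6851 / (1+0.08)^2 = 399,140.6851 / 1.166400 = 342,198.8041

A$342,199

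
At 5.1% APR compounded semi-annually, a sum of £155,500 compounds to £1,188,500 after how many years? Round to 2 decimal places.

40.38 years

Periodic rate i = 0.051/2 = 0.0255.
n = ln(1.1885e+06/155500) / ln(1+0.0255) = ln(7.64309) / 0.025180 = 80.7696 half-years
= 80.7696/2 years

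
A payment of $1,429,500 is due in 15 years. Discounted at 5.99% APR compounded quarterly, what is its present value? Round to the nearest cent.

$585,953.90

i = 0.0599/4 = 0.014975 per quarter; n = 15·4 = 60.
PV = 1,429,500 / (1 + 0.014975)^60 = 1,429,500 / 2.439612 = 585,953.8973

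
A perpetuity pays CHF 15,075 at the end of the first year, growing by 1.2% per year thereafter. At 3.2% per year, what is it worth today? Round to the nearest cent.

PV = PMT / (i − g) = 15075 / (0.032 − 0.012) = 15075 / 0.020000 = 753,750.0000

CHF 753,750.00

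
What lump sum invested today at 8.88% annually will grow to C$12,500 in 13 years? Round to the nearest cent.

C$4,136.04

Discount factor = (1+0.0888)^(−13) = 0.330883; PV = 12,500 × 0.330883 = 4,136.0383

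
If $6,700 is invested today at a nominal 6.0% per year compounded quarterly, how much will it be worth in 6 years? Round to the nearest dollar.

$9,578

Periodic rate i = 0.06/4 = 0.015; n = 6 × 4 = 24 periods.
6,700 × (1+0.015)^24 = 6,700 × 1.429503 = 9,577.6688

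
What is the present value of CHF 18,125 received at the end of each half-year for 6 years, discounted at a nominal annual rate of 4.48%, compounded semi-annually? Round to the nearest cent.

With 2 periods per year: i = 0.0224, n = 12.
Annuity factor a(12|0.0224) = 10.421133; PV = 18125 × 10.421133 = 188,883.0275

CHF 188,883.03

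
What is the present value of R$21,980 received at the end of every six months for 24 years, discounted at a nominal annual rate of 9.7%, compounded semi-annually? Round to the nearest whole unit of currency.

With 2 periods per year: i = 0.0485, n = 48.
Annuity factor a(48|0.0485) = 18.495442; PV = 21980 × 18.495442 = 406,529.8223

R$406,530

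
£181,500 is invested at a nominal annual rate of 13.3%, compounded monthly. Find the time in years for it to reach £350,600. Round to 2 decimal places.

4.98 years

Periodic rate i = 0.133/12 = 0.0110833.
n = ln(350600/181500) / ln(1+0.0110833) = ln(1.93168) / 0.011022 = 59.7322 months
= 59.7322/12 years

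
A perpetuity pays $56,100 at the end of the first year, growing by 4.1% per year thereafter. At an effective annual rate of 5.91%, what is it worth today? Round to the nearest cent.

$3,099,447.51

PV = D₁/(r − g) = 56100/(0.0591 − 0.041) = 3,099,447.5138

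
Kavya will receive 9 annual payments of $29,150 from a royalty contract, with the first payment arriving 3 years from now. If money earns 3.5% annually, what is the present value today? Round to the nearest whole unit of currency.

Value one period before first payment (t=2): 29150 × [1 − (1+0.035)^(−9)] / 0.035 = 29150 × 7.607687 = 221,764.0617
Discount back 2 years: 221,764.0617 × (1+0.035)^(−2) = 221,764.0617 × 0.933511 = 207,019.1246

$207,019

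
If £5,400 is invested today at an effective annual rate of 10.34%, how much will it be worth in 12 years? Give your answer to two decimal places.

FV = 5,400 × (1 + 0.1034)^12 = 17,586.9090

£17,586.91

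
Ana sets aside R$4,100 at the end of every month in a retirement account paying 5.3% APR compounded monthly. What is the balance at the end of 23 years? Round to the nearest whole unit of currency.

R$2,204,468

With 12 periods per year: i = 0.00441667, n = 276.
Accumulation factor s(276|0.00441667) = 537.675191; FV = 4100 × 537.675191 = 2,204,468.2841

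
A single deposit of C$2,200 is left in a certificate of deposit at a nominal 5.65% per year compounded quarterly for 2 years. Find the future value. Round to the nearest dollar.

C$2,461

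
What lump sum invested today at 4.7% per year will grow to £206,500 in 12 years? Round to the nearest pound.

£119,004

PV = FV·(1+i)^(−n) = 206,500 × 0.576288 = 119,003.5387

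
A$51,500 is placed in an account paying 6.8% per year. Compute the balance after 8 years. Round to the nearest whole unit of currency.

A$87,172

FV = PV·(1+i)^n = 51,500 × 1.692661 = 87,172.0483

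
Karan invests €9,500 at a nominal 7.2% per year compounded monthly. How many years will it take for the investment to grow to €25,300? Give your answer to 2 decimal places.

Periodic rate i = 0.072/12 = 0.006.
(1+i)^n = 25300/9500 = 2.66316, so n = ln 2.66316 / ln 1.006 = 163.7414 months
= 163.7414/12 years

13.65 years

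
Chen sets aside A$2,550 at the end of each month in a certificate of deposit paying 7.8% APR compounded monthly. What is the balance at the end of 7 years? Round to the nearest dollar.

A$283,751

i = 0.078/12 = 0.0065 per month; n = 7·12 = 84.
FV = PMT · [(1+i)^n − 1] / i = 2550 · 111.274827 = 283,750.8095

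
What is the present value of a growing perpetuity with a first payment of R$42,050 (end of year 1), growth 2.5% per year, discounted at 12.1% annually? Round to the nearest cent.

R$438,020.83

PV = D₁/(r − g) = 42050/(0.121 − 0.025) = 438,020.8333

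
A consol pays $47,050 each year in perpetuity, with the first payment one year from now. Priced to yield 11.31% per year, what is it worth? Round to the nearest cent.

$416,003.54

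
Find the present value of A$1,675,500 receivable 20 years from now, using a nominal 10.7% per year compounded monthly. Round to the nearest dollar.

A$199,009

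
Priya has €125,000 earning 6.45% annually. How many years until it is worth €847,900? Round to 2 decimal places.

(1+i)^n = 847900/125000 = 6.78320, so n = ln 6.78320 / ln 1.0645 = 30.6286 years

30.63 years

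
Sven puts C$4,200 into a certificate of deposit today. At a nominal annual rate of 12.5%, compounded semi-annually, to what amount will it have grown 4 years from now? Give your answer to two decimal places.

C$6,821.51

With 2 periods per year: i = 0.0625, n = 8.
FV = PV·(1+i)^n = 4,200 × 1.624170 = 6,821.5144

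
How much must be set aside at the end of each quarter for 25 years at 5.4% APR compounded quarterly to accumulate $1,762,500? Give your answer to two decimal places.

$8,429.30

i = 0.054/4 = 0.0135 per quarter; n = 25·4 = 100.
PMT = 1.7625e+06 / ( [(1+0.0135)^100 − 1] / 0.0135 ) = 1.7625e+06 / 209.092205 = 8,429.2956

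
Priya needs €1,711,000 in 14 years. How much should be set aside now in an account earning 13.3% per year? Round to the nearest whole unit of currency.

Discount factor = (1+0.133)^(−14) = 0.174093; PV = 1,711,000 × 0.174093 = 297,873.0906

€297,873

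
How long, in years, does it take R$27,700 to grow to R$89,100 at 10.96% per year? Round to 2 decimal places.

11.23 years

(1+i)^n = 89100/27700 = 3.21661, so n = ln 3.21661 / ln 1.1096 = 11.2340 years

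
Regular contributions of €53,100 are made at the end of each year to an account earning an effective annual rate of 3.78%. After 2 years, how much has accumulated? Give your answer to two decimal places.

€108,207.18

FV = PMT · [(1+i)^n − 1] / i = 53100 · 2.037800 = 108,207.1800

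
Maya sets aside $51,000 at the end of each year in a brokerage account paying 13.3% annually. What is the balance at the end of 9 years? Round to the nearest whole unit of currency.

$796,285

FV = PMT · [(1+i)^n − 1] / i = 51000 · 15.613435 = 796,285.2084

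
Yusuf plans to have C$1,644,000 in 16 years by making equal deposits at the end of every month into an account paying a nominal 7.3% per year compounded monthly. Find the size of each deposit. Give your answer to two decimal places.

C$4,537.25

With 12 periods per year: i = 0.00608333, n = 192.
PMT = 1.644e+06 / ( [(1+0.00608333)^192 − 1] / 0.00608333 ) = 1.644e+06 / 362.333839 = 4,537.2522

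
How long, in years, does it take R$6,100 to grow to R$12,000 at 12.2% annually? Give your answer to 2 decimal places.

(1+i)^n = 12000/6100 = 1.96721, so n = ln 1.96721 / ln 1.122 = 5.8779 years

5.88 years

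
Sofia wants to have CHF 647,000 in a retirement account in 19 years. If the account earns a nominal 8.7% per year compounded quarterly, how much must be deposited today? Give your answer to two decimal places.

CHF 126,098.86

i = 0.087/4 = 0.02175 per quarter; n = 19·4 = 76.
PV = FV·(1+i)^(−n) = 647,000 × 0.194898 = 126,098.8586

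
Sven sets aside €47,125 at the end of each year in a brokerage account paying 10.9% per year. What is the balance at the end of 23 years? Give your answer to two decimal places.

€4,236,946.02

FV = PMT · [(1+i)^n − 1] / i = 47125 · 89.908669 = 4,236,946.0219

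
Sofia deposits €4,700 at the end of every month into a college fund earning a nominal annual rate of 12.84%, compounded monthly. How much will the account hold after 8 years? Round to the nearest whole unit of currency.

€781,005

i = 0.1284/12 = 0.0107 per month; n = 8·12 = 96.
Accumulation factor s(96|0.0107) = 166.171372; FV = 4700 × 166.171372 = 781,005.4499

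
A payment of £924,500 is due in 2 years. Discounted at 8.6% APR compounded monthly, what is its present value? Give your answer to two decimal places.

£778,887.37

With 12 periods per year: i = 0.00716667, n = 24.
PV = 924,500 / (1 + 0.00716667)^24 = 924,500 / 1.186950 = 778,887.3720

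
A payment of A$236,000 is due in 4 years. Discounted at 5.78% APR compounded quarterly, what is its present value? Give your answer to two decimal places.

A$187,595.17

Periodic rate i = 0.0578/4 = 0.01445; n = 4 × 4 = 16 periods.
PV = FV·(1+i)^(−n) = 236,000 × 0.794895 = 187,595.1730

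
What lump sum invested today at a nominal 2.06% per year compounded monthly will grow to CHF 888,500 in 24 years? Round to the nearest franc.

CHF 542,159

With 12 periods per year: i = 0.00171667, n = 288.
PV = 888,500 / (1 + 0.00171667)^288 = 888,500 / 1.638819 = 542,158.5696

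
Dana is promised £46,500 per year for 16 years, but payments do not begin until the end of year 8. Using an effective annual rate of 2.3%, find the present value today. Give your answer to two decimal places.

£525,876.78

PV at t=7 (ordinary 16-year annuity): 46500 × a(16|0.023) = 46500 × 13.260518 = 616,614.0765
Discount back 7 years: 616,614.0765 × (1+0.023)^(−7) = 616,614.0765 × 0.852846 = 525,876.7847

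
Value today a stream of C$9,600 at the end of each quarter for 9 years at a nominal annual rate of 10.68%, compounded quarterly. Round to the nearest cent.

C$220,301.67

Periodic rate i = 0.1068/4 = 0.0267; n = 9 × 4 = 36 periods.
Annuity factor a(36|0.0267) = 22.948091; PV = 9600 × 22.948091 = 220,301.6728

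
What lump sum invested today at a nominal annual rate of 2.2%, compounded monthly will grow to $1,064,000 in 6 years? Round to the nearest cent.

With 12 periods per year: i = 0.00183333, n = 72.
Discount factor = (1+0.00183333)^(−72) = 0.876447; PV = 1,064,000 × 0.876447 = 932,539.5115

$932,539.51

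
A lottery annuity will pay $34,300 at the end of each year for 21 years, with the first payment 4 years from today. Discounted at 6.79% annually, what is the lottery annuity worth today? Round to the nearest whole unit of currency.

PV at t=3 (ordinary 21-year annuity): 34300 × a(21|0.0679) = 34300 × 11.020836 = 378,014.6913
PV₀ = 378,014.6913 / (1+0.0679)^3 = 378,014.6913 / 1.217844 = 310,396.5741

$310,397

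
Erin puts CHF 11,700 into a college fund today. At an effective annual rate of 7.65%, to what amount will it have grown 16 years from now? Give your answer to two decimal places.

CHF 38,054.88

FV = 11,700 × (1 + 0.0765)^16 = 38,054.8845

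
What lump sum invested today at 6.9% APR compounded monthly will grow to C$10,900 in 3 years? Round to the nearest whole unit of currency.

i = 0.069/12 = 0.00575 per month; n = 3·12 = 36.
PV = 10,900 / (1 + 0.00575)^36 = 10,900 / 1.229254 = 8,867.1696

C$8,867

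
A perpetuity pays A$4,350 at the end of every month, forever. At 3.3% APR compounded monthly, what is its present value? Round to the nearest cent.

Periodic rate i = 0.033/12 = 0.00275.
PV = PMT / i = 4350 / 0.00275 = 1,581,818.1818

A$1,581,818.18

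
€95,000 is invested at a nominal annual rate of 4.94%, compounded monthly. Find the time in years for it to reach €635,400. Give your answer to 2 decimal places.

38.55 years

Periodic rate i = 0.0494/12 = 0.00411667.
n = ln(635400/95000) / ln(1+0.00411667) = ln(6.68842) / 0.004108 = 462.5798 months
= 462.5798/12 years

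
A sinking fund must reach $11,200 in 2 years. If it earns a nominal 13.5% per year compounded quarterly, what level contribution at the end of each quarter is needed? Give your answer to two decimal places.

With 4 periods per year: i = 0.03375, n = 8.
FV-annuity factor = 9.011552; PMT = 11200 / 9.011552 = 1,242.8491

$1,242.85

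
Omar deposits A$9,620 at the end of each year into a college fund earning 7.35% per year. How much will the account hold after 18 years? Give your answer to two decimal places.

FV = PMT · [(1+i)^n − 1] / i = 9620 · 35.164197 = 338,279.5712

A$338,279.57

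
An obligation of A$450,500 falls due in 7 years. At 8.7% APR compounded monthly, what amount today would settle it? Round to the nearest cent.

i = 0.087/12 = 0.00725 per month; n = 7·12 = 84.
PV = FV·(1+i)^(−n) = 450,500 × 0.545091 = 245,563.3821

A$245,563.38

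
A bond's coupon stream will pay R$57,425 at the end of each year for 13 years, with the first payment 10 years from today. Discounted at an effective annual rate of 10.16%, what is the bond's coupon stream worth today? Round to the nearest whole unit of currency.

PV at t=9 (ordinary 13-year annuity): 57425 × a(13|0.1016) = 57425 × 7.044858 = 404,550.9548
PV₀ = 404,550.9548 / (1+0.1016)^9 = 404,550.9548 / 2.388996 = 169,339.3488

R$169,339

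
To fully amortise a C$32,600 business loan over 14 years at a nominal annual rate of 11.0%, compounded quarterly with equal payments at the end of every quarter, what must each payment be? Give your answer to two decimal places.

C$1,147.72

With 4 periods per year: i = 0.0275, n = 56.
PMT = 32600 / ( [1 − (1+0.0275)^(−56)] / 0.0275 ) = 32600 / 28.404155 = 1,147.7194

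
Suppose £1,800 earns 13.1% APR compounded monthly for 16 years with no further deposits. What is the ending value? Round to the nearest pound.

£14,475

With 12 periods per year: i = 0.0109167, n = 192.
FV = PV·(1+i)^n = 1,800 × 8.041711 = 14,475.0805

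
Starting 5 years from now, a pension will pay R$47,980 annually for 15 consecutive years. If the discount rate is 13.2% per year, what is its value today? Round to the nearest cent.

Value one period before first payment (t=4): 47980 × [1 − (1+0.132)^(−15)] / 0.132 = 47980 × 6.396171 = 306,888.3048
PV₀ = 306,888.3048 / (1+0.132)^4 = 306,888.3048 / 1.642047 = 186,893.6866

R$186,893.69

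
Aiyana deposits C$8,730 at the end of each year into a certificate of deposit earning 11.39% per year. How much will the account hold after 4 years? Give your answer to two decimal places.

Accumulation factor s(4|0.1139) = 4.736770; FV = 8730 × 4.736770 = 41,352.0064

C$41,352.01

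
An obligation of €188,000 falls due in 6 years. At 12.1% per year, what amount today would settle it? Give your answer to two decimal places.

€94,737.99

PV = 188,000 / (1 + 0.121)^6 = 188,000 / 1.984420 = 94,737.9916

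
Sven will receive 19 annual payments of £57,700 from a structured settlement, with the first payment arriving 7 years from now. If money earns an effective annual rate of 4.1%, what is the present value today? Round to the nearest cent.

Value one period before first payment (t=6): 57700 × [1 − (1+0.041)^(−19)] / 0.041 = 57700 × 13.023076 = 751,431.4736
Discount back 6 years: 751,431.4736 × (1+0.041)^(−6) = 751,431.4736 × 0.785770 = 590,452.5526

£590,452.55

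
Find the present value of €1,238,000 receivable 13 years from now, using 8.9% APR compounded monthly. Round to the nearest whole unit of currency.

Periodic rate i = 0.089/12 = 0.00741667; n = 13 × 12 = 156 periods.
PV = FV·(1+i)^(−n) = 1,238,000 × 0.315773 = 390,927.4129

€390,927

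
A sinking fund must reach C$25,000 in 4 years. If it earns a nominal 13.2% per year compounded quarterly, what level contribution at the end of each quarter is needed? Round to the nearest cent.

i = 0.132/4 = 0.033 per quarter; n = 4·4 = 16.
FV-annuity factor = 20.640754; PMT = 25000 / 20.640754 = 1,211.1961

C$1,211.20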